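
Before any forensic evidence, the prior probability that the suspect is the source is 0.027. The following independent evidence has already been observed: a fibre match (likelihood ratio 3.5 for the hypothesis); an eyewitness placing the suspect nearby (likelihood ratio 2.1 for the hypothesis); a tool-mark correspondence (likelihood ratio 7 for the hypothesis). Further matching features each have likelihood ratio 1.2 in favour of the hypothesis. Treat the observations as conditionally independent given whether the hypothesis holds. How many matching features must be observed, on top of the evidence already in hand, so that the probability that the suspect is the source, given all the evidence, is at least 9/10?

Prior odds = 0.027/0.973 = 27/973.
Combined Bayes factor of the evidence already in hand = 3.5 × 2.1 × 7 = 51.45.
Odds after that evidence = (27/973) × 51.45 = 3969/2780.
Target odds = 0.9/0.1 = 9.
Need 1.2ⁿ ≥ 9 ÷ (3969/2780) = 2780/441.
1.2¹⁰ = 60466176/9765625 falls short of 2780/441 but 1.2¹¹ = 362797056/48828125 reaches it, so n = 11.

11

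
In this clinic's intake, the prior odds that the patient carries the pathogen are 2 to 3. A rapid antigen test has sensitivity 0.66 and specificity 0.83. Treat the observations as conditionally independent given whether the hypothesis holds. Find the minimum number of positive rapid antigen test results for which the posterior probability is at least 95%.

Prior odds = 2/3.
False-positive rate = 1 − 0.83 = 0.17; likelihood ratio of a positive = 0.66/0.17 = 66/17.
Target odds: 0.95 ÷ 0.05 = 19.
Require (66/17)ⁿ ≥ 19 ÷ (2/3) = 28.5.
(66/17)² = 4356/289 falls short of 28.5 but (66/17)³ = 287496/4913 reaches it, so n = 3.

3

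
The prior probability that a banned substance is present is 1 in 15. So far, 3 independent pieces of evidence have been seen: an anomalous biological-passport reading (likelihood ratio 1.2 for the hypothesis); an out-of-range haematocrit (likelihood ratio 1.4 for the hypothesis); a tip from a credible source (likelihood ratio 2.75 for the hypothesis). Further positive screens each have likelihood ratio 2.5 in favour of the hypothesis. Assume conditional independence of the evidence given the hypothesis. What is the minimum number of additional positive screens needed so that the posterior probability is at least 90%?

Prior odds = (1/15)/(14/15) = 1/14.
Combined Bayes factor of the evidence already in hand = 1.2 × 1.4 × 2.75 = 4.62.
Odds after that evidence = (1/14) × 4.62 = 0.33.
Target odds = 0.9/0.1 = 9.
Need 2.5ⁿ ≥ 9 ÷ 0.33 = 300/11.
2.5³ = 15.625 falls short of 300/11 but 2.5⁴ = 39.0625 reaches it, so n = 4.

4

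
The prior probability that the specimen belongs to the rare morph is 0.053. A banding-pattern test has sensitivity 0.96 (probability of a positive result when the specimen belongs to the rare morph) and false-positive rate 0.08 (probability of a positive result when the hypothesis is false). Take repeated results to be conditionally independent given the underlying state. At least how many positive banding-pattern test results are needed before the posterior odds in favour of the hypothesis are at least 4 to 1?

2

Prior odds: 0.053 ÷ 0.947 = 53/947.
Likelihood ratio of a positive result = 0.96/0.08 = 12.
Target odds = 4.
Require 12ⁿ ≥ 4 ÷ (53/947) = 3788/53.
12¹ = 12 falls short of 3788/53 but 12² = 144 reaches it, so n = 2.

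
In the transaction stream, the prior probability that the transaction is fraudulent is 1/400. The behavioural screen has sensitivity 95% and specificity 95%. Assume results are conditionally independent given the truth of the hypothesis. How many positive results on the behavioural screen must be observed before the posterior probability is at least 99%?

Prior odds = 0.0025/0.9975 = 1/399.
False-positive rate = 1 − 0.95 = 0.05; likelihood ratio of a positive = 0.95/0.05 = 19.
Target posterior odds = 0.99/0.01 = 99.
Need (1/399) × 19ⁿ ≥ 99, i.e. 19ⁿ ≥ 39501.
19³ = 6859 falls short of 39501 but 19⁴ = 130321 reaches it, so n = 4.

4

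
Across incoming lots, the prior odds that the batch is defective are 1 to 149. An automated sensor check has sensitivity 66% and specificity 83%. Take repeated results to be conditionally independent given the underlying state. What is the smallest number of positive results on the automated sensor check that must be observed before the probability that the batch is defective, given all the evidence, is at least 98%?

7

Prior odds = 1/149.
False-positive rate = 1 − 0.83 = 0.17; likelihood ratio of a positive = 0.66/0.17 = 66/17.
Target odds: 0.98 ÷ 0.02 = 49.
Require (66/17)ⁿ ≥ 49 ÷ (1/149) = 7301.
(66/17)⁶ ≈3424.29 falls short of 7301 but (66/17)⁷ ≈13294.3 reaches it, so n = 7.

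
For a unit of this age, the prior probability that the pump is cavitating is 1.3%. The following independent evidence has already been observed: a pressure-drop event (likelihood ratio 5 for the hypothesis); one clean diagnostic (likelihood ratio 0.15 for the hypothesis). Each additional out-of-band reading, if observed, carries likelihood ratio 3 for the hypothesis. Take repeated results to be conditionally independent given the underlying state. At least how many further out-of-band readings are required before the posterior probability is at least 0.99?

9

Prior odds = 0.013/0.987 = 13/987.
Combined Bayes factor of the evidence already in hand = 5 × 0.15 = 0.75.
Odds after that evidence = (13/987) × 0.75 = 13/1316.
Target odds = 0.99/0.01 = 99.
Need 3ⁿ ≥ 99 ÷ (13/1316) = 130284/13.
3⁸ = 6561 falls short of 130284/13 but 3⁹ = 19683 reaches it, so n = 9.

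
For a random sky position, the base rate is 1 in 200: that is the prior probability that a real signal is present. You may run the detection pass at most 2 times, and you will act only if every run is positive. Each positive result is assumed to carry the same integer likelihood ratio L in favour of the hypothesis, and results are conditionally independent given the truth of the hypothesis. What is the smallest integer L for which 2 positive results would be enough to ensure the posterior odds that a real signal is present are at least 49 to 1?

99

Prior odds = 0.005/0.995 = 1/199.
Target odds = 49.
Need L² ≥ 49 ÷ (1/199) = 9751.
98² = 9604 < 9751 ≤ 9801 = 99², so L = 99.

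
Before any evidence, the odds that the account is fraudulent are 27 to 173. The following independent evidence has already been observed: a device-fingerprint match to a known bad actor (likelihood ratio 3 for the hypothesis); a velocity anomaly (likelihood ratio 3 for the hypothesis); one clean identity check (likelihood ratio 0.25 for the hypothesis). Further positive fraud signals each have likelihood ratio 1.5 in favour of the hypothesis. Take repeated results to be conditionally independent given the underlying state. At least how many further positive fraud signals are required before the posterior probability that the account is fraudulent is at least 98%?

13

Prior odds = 27/173.
Combined Bayes factor of the evidence already in hand = 3 × 3 × 0.25 = 2.25.
Odds after that evidence = (27/173) × 2.25 = 243/692.
Target odds = 0.98/0.02 = 49.
Need 1.5ⁿ ≥ 49 ÷ (243/692) = 33908/243.
1.5¹² = 531441/4096 falls short of 33908/243 but 1.5¹³ = 1594323/8192 reaches it, so n = 13.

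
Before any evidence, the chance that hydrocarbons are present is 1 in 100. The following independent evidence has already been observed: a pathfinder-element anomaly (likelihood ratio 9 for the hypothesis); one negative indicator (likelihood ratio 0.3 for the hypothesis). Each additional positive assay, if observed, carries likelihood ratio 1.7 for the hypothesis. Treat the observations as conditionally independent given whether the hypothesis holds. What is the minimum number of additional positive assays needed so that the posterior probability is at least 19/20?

13

Prior odds = 0.01/0.99 = 1/99.
Combined Bayes factor of the evidence already in hand = 9 × 0.3 = 2.7.
Odds after that evidence = (1/99) × 2.7 = 3/110.
Target odds = 0.95/0.05 = 19.
Need 1.7ⁿ ≥ 19 ÷ (3/110) = 2090/3.
1.7¹² ≈582.622 falls short of 2090/3 but 1.7¹³ ≈990.458 reaches it, so n = 13.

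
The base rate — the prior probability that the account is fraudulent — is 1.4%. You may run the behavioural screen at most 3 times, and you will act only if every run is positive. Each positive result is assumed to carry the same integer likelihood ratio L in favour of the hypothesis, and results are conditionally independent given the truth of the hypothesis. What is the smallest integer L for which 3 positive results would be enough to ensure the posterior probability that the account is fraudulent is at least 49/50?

Prior odds = 0.014/0.986 = 7/493.
Target odds = 0.98/0.02 = 49.
Need L³ ≥ 49 ÷ (7/493) = 3451.
15³ = 3375 < 3451 ≤ 4096 = 16³, so L = 16.

16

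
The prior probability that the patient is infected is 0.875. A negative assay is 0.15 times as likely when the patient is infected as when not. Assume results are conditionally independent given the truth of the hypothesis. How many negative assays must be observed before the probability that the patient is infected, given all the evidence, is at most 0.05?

Prior odds = 0.875/0.125 = 7.
Likelihood ratio per negative assay = 0.15.
Target posterior odds = 0.05/0.95 = 1/19.
Require 0.15ⁿ ≤ 1/19 ÷ 7 = 1/133.
0.15² = 0.0225 is still above 1/133 but 0.15³ = 0.003375 is at or below it, so n = 3.

3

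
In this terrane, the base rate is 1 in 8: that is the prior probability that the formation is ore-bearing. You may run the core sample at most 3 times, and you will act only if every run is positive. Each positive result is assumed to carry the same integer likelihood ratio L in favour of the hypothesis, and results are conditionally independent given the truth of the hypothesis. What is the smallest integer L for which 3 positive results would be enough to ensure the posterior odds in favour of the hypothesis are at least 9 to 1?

4

Prior odds = 0.125/0.875 = 1/7.
Target odds = 9.
Need L³ ≥ 9 ÷ (1/7) = 63.
3³ = 27 < 63 ≤ 64 = 4³, so L = 4.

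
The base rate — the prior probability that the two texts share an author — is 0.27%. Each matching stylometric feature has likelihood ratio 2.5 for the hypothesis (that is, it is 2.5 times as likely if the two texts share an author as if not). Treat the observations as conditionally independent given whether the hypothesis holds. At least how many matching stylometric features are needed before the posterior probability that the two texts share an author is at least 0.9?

9

Prior odds: 0.0027 ÷ 0.9973 = 27/9973.
Likelihood ratio per matching stylometric feature = 2.5.
Target odds: 0.9 ÷ 0.1 = 9.
Require 2.5ⁿ ≥ 9 ÷ (27/9973) = 9973/3.
2.5⁸ = 390625/256 falls short of 9973/3 but 2.5⁹ = 1953125/512 reaches it, so n = 9.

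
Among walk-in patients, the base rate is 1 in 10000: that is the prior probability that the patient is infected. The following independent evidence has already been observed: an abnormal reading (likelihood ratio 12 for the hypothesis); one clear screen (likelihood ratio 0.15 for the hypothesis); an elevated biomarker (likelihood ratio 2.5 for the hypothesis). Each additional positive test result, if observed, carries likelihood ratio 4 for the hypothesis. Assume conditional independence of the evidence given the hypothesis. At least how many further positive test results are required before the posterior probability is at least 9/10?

8

Prior odds = 0.0001/0.9999 = 1/9999.
Combined Bayes factor of the evidence already in hand = 12 × 0.15 × 2.5 = 4.5.
Odds after that evidence = (1/9999) × 4.5 = 1/2222.
Target odds = 0.9/0.1 = 9.
Need 4ⁿ ≥ 9 ÷ (1/2222) = 19998.
4⁷ = 16384 falls short of 19998 but 4⁸ = 65536 reaches it, so n = 8.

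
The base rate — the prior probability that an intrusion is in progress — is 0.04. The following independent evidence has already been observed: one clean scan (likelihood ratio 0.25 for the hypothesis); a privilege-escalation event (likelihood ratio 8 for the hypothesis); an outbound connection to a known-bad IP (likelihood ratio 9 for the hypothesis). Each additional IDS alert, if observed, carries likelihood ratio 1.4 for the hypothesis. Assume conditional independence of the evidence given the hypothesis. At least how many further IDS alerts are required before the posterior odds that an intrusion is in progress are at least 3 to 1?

5

Prior odds = 0.04/0.96 = 1/24.
Combined Bayes factor of the evidence already in hand = 0.25 × 8 × 9 = 18.
Odds after that evidence = (1/24) × 18 = 0.75.
Target odds = 3.
Need 1.4ⁿ ≥ 3 ÷ 0.75 = 4.
1.4⁴ = 3.8416 falls short of 4 but 1.4⁵ = 5.37824 reaches it, so n = 5.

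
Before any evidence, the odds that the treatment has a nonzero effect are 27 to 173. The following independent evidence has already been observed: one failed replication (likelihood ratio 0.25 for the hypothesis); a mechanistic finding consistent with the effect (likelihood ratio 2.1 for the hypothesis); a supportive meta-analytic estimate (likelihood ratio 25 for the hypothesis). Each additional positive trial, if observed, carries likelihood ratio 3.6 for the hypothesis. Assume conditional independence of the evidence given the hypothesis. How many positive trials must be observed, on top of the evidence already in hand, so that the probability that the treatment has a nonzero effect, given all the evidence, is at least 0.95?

2

Prior odds = 27/173.
Combined Bayes factor of the evidence already in hand = 0.25 × 2.1 × 25 = 13.125.
Odds after that evidence = (27/173) × 13.125 = 2835/1384.
Target odds = 0.95/0.05 = 19.
Need 3.6ⁿ ≥ 19 ÷ (2835/1384) = 26296/2835.
3.6¹ = 3.6 falls short of 26296/2835 but 3.6² = 12.96 reaches it, so n = 2.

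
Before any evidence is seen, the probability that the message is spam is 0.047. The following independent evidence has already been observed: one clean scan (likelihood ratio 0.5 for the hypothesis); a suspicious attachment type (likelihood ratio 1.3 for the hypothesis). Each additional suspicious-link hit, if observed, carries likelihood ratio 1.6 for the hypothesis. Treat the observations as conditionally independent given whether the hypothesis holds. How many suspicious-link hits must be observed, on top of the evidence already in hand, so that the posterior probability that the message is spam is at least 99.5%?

Prior odds = 0.047/0.953 = 47/953.
Combined Bayes factor of the evidence already in hand = 0.5 × 1.3 = 0.65.
Odds after that evidence = (47/953) × 0.65 = 611/19060.
Target odds = 0.995/0.005 = 199.
Need 1.6ⁿ ≥ 199 ÷ (611/19060) = 3792940/611.
1.6¹⁸ ≈4722.37 falls short of 3792940/611 but 1.6¹⁹ ≈7555.79 reaches it, so n = 19.

19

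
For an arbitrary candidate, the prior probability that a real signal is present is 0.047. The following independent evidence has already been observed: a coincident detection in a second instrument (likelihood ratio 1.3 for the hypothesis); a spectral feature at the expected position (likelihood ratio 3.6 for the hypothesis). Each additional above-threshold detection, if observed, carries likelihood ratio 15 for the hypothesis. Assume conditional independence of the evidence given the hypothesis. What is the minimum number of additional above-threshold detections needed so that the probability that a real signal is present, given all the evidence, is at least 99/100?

Prior odds = 0.047/0.953 = 47/953.
Combined Bayes factor of the evidence already in hand = 1.3 × 3.6 = 4.68.
Odds after that evidence = (47/953) × 4.68 = 5499/23825.
Target odds = 0.99/0.01 = 99.
Need 15ⁿ ≥ 99 ÷ (5499/23825) = 262075/611.
15² = 225 falls short of 262075/611 but 15³ = 3375 reaches it, so n = 3.

3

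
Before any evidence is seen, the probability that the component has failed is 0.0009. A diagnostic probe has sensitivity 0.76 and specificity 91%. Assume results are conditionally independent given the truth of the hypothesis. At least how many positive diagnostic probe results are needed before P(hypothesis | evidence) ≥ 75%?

4

Prior odds = 0.0009/0.9991 = 9/9991.
False-positive rate = 1 − 0.91 = 0.09; likelihood ratio of a positive = 0.76/0.09 = 76/9.
Target posterior odds = 0.75/0.25 = 3.
Need (9/9991) × (76/9)ⁿ ≥ 3, i.e. (76/9)ⁿ ≥ 9991/3.
(76/9)³ = 438976/729 falls short of 9991/3 but (76/9)⁴ = 33362176/6561 reaches it, so n = 4.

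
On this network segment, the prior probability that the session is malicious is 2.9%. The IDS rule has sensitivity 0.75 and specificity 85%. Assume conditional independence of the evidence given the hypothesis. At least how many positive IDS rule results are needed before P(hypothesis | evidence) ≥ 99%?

6

Prior odds: 0.029 ÷ 0.971 = 29/971.
False-positive rate = 1 − 0.85 = 0.15; likelihood ratio of a positive = 0.75/0.15 = 5.
Target odds: 0.99 ÷ 0.01 = 99.
Require 5ⁿ ≥ 99 ÷ (29/971) = 96129/29.
5⁵ = 3125 falls short of 96129/29 but 5⁶ = 15625 reaches it, so n = 6.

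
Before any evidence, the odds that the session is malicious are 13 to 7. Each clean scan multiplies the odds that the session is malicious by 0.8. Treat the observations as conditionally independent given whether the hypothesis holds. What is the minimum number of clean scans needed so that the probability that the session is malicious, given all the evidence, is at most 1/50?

21

Prior odds = 13/7.
Likelihood ratio per clean scan = 0.8.
Target odds: 0.02 ÷ 0.98 = 1/49.
Require 0.8ⁿ ≤ 1/49 ÷ (13/7) = 1/91.
0.8²⁰ ≈0.0115292 is still above 1/91 but 0.8²¹ ≈0.00922337 is at or below it, so n = 21.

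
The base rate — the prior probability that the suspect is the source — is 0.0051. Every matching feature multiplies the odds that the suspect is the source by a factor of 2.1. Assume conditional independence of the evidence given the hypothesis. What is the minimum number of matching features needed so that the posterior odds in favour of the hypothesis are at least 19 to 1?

Prior odds: 0.0051 ÷ 0.9949 = 51/9949.
Likelihood ratio per matching feature = 2.1.
Target odds = 19.
Need (51/9949) × 2.1ⁿ ≥ 19, i.e. 2.1ⁿ ≥ 189031/51.
2.1¹¹ ≈3502.78 falls short of 189031/51 but 2.1¹² ≈7355.83 reaches it, so n = 12.

12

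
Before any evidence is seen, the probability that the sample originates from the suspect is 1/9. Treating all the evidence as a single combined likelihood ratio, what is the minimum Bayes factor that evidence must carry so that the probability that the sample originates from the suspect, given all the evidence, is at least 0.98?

Prior odds = (1/9)/(8/9) = 0.125.
Target odds = 0.98/0.02 = 49.
Required Bayes factor = 49 ÷ 0.125 = 392.

392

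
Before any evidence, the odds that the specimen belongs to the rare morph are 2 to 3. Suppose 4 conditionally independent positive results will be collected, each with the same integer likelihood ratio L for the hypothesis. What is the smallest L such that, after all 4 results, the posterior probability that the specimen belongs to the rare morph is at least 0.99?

Prior odds = 2/3.
Target odds = 0.99/0.01 = 99.
Need L⁴ ≥ 99 ÷ (2/3) = 148.5.
3⁴ = 81 < 148.5 ≤ 256 = 4⁴, so L = 4.

4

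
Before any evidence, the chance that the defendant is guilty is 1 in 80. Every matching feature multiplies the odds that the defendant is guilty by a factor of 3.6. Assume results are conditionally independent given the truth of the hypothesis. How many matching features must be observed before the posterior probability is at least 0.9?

6

Prior odds = 0.0125/0.9875 = 1/79.
Likelihood ratio per matching feature = 3.6.
Target posterior odds = 0.9/0.1 = 9.
Require 3.6ⁿ ≥ 9 ÷ (1/79) = 711.
3.6⁵ = 604.66176 falls short of 711 but 3.6⁶ = 34012224/15625 reaches it, so n = 6.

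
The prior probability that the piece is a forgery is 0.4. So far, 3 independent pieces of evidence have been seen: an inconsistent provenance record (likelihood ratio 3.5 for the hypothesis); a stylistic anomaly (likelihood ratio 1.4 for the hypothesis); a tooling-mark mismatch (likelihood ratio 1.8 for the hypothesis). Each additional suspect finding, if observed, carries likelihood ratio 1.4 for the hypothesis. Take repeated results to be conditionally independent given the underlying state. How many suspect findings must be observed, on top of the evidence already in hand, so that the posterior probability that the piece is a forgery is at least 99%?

Prior odds = 0.4/0.6 = 2/3.
Combined Bayes factor of the evidence already in hand = 3.5 × 1.4 × 1.8 = 8.82.
Odds after that evidence = (2/3) × 8.82 = 5.88.
Target odds = 0.99/0.01 = 99.
Need 1.4ⁿ ≥ 99 ÷ 5.88 = 825/49.
1.4⁸ = 5764801/390625 falls short of 825/49 but 1.4⁹ = 40353607/1953125 reaches it, so n = 9.

9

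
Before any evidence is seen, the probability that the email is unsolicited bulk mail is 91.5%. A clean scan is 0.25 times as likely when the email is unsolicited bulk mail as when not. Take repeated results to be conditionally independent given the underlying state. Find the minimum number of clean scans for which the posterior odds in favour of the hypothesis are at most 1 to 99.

Prior odds: 0.915 ÷ 0.085 = 183/17.
Likelihood ratio per clean scan = 0.25.
Target odds = 1/99.
Need (183/17) × 0.25ⁿ ≤ 1/99, i.e. 0.25ⁿ ≤ 17/18117.
0.25⁵ = 1/1024 is still above 17/18117 but 0.25⁶ = 1/4096 is at or below it, so n = 6.

6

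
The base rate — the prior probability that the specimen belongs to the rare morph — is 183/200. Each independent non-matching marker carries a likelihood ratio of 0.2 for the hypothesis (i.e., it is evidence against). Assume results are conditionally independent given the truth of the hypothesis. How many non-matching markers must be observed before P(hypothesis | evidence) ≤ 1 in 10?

3

Prior odds = 0.915/0.085 = 183/17.
Likelihood ratio per non-matching marker = 0.2.
Target posterior odds = 0.1/0.9 = 1/9.
Require 0.2ⁿ ≤ 1/9 ÷ (183/17) = 17/1647.
0.2² = 0.04 is still above 17/1647 but 0.2³ = 0.008 is at or below it, so n = 3.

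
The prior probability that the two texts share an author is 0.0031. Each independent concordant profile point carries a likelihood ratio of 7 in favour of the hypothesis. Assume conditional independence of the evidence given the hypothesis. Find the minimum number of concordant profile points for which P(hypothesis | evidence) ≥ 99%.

Prior odds: 0.0031 ÷ 0.9969 = 31/9969.
Likelihood ratio per concordant profile point = 7.
Target odds: 0.99 ÷ 0.01 = 99.
Require 7ⁿ ≥ 99 ÷ (31/9969) = 986931/31.
7⁵ = 16807 falls short of 986931/31 but 7⁶ = 117649 reaches it, so n = 6.

6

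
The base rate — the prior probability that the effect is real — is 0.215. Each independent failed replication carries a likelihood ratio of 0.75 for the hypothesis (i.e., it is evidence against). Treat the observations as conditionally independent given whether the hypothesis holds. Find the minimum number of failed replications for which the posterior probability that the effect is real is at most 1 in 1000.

Prior odds: 0.215 ÷ 0.785 = 43/157.
Likelihood ratio per failed replication = 0.75.
Target odds: 0.001 ÷ 0.999 = 1/999.
Need (43/157) × 0.75ⁿ ≤ 1/999, i.e. 0.75ⁿ ≤ 157/42957.
0.75¹⁹ ≈0.00422828 is still above 157/42957 but 0.75²⁰ ≈0.00317121 is at or below it, so n = 20.

20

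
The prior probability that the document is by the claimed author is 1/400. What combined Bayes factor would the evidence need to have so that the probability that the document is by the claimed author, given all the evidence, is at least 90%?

3591

Prior odds = 0.0025/0.9975 = 1/399.
Target odds = 0.9/0.1 = 9.
Required Bayes factor = 9 ÷ (1/399) = 3591.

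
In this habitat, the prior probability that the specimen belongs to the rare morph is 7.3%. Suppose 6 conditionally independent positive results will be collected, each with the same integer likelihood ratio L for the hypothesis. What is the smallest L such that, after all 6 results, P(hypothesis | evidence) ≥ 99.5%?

4

Prior odds = 0.073/0.927 = 73/927.
Target odds = 0.995/0.005 = 199.
Need L⁶ ≥ 199 ÷ (73/927) = 184473/73.
3⁶ = 729 < 184473/73 ≤ 4096 = 4⁶, so L = 4.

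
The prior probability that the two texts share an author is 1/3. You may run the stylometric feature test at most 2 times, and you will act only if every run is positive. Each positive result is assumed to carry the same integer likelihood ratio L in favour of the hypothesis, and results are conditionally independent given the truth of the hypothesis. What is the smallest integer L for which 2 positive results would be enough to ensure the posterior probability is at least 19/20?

Prior odds = (1/3)/(2/3) = 0.5.
Target odds = 0.95/0.05 = 19.
Need L² ≥ 19 ÷ 0.5 = 38.
6² = 36 < 38 ≤ 49 = 7², so L = 7.

7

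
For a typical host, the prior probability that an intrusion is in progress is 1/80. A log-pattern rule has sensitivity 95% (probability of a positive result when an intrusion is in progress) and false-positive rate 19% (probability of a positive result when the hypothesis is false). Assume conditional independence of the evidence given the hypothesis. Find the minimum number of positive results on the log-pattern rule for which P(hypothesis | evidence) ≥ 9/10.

Prior odds = 0.0125/0.9875 = 1/79.
Likelihood ratio of a positive result = 0.95/0.19 = 5.
Target posterior odds = 0.9/0.1 = 9.
Require 5ⁿ ≥ 9 ÷ (1/79) = 711.
5⁴ = 625 falls short of 711 but 5⁵ = 3125 reaches it, so n = 5.

5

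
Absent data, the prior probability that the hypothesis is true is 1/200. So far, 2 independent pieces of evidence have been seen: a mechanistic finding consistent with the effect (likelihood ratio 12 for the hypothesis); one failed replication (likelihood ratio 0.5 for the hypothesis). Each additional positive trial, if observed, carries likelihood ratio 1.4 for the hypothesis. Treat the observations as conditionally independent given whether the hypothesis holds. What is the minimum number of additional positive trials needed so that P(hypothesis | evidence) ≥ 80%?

15

Prior odds = 0.005/0.995 = 1/199.
Combined Bayes factor of the evidence already in hand = 12 × 0.5 = 6.
Odds after that evidence = (1/199) × 6 = 6/199.
Target odds = 0.8/0.2 = 4.
Need 1.4ⁿ ≥ 4 ÷ (6/199) = 398/3.
1.4¹⁴ ≈111.12 falls short of 398/3 but 1.4¹⁵ ≈155.568 reaches it, so n = 15.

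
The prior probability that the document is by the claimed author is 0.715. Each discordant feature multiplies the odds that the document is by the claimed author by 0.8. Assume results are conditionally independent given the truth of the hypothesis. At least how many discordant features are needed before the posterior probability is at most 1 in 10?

Prior odds: 0.715 ÷ 0.285 = 143/57.
Likelihood ratio per discordant feature = 0.8.
Target posterior odds = 0.1/0.9 = 1/9.
Need (143/57) × 0.8ⁿ ≤ 1/9, i.e. 0.8ⁿ ≤ 19/429.
0.8¹³ ≈0.0549756 is still above 19/429 but 0.8¹⁴ ≈0.0439805 is at or below it, so n = 14.

14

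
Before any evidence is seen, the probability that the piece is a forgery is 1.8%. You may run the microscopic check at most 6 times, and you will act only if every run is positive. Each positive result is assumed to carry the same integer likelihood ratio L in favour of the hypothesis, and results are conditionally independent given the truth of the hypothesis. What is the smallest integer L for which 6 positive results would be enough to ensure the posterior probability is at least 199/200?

Prior odds = 0.018/0.982 = 9/491.
Target odds = 0.995/0.005 = 199.
Need L⁶ ≥ 199 ÷ (9/491) = 97709/9.
4⁶ = 4096 < 97709/9 ≤ 15625 = 5⁶, so L = 5.

5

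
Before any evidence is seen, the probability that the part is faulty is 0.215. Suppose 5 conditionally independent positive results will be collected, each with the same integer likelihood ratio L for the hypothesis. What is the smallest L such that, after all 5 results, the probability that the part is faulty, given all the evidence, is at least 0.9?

Prior odds = 0.215/0.785 = 43/157.
Target odds = 0.9/0.1 = 9.
Need L⁵ ≥ 9 ÷ (43/157) = 1413/43.
2⁵ = 32 < 1413/43 ≤ 243 = 3⁵, so L = 3.

3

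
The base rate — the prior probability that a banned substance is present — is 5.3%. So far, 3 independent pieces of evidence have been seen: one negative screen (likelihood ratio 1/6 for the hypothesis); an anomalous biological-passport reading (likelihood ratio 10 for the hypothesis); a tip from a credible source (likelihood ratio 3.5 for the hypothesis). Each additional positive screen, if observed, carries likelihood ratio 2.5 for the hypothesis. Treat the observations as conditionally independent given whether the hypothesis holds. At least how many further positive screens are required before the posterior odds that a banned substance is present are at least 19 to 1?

5

Prior odds = 0.053/0.947 = 53/947.
Combined Bayes factor of the evidence already in hand = (1/6) × 10 × 3.5 = 35/6.
Odds after that evidence = (53/947) × 35/6 = 1855/5682.
Target odds = 19.
Need 2.5ⁿ ≥ 19 ÷ (1855/5682) = 107958/1855.
2.5⁴ = 39.0625 falls short of 107958/1855 but 2.5⁵ = 97.65625 reaches it, so n = 5.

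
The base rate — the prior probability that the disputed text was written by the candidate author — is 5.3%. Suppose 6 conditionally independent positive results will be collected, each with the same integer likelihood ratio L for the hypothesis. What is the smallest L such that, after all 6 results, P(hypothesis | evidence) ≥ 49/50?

4

Prior odds = 0.053/0.947 = 53/947.
Target odds = 0.98/0.02 = 49.
Need L⁶ ≥ 49 ÷ (53/947) = 46403/53.
3⁶ = 729 < 46403/53 ≤ 4096 = 4⁶, so L = 4.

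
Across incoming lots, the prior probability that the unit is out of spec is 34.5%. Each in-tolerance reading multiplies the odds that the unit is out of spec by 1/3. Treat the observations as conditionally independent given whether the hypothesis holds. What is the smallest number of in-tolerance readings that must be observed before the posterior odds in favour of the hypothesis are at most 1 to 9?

Prior odds: 0.345 ÷ 0.655 = 69/131.
Likelihood ratio per in-tolerance reading = 1/3.
Target odds = 1/9.
Require (1/3)ⁿ ≤ 1/9 ÷ (69/131) = 131/621.
(1/3)¹ = 1/3 is still above 131/621 but (1/3)² = 1/9 is at or below it, so n = 2.

2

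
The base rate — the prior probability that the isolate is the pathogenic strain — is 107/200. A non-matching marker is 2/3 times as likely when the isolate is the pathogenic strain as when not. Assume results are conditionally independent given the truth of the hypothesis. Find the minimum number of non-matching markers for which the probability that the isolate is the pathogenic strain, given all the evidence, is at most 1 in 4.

Prior odds = 0.535/0.465 = 107/93.
Likelihood ratio per non-matching marker = 2/3.
Target odds: 0.25 ÷ 0.75 = 1/3.
Need (107/93) × (2/3)ⁿ ≤ 1/3, i.e. (2/3)ⁿ ≤ 31/107.
(2/3)³ = 8/27 is still above 31/107 but (2/3)⁴ = 16/81 is at or below it, so n = 4.

4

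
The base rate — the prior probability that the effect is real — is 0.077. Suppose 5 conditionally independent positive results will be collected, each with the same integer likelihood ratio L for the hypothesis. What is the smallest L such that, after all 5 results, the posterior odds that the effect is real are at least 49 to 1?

4

Prior odds = 0.077/0.923 = 77/923.
Target odds = 49.
Need L⁵ ≥ 49 ÷ (77/923) = 6461/11.
3⁵ = 243 < 6461/11 ≤ 1024 = 4⁵, so L = 4.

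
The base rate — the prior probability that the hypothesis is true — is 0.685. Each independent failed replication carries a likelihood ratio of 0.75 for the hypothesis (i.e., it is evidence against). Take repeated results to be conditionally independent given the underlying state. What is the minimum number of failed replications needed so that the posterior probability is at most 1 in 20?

13

Prior odds: 0.685 ÷ 0.315 = 137/63.
Likelihood ratio per failed replication = 0.75.
Target posterior odds = 0.05/0.95 = 1/19.
Need (137/63) × 0.75ⁿ ≤ 1/19, i.e. 0.75ⁿ ≤ 63/2603.
0.75¹² = 531441/16777216 is still above 63/2603 but 0.75¹³ = 1594323/67108864 is at or below it, so n = 13.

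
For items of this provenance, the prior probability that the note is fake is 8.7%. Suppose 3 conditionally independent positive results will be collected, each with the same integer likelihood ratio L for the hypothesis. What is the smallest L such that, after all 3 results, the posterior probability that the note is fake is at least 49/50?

Prior odds = 0.087/0.913 = 87/913.
Target odds = 0.98/0.02 = 49.
Need L³ ≥ 49 ÷ (87/913) = 44737/87.
8³ = 512 < 44737/87 ≤ 729 = 9³, so L = 9.

9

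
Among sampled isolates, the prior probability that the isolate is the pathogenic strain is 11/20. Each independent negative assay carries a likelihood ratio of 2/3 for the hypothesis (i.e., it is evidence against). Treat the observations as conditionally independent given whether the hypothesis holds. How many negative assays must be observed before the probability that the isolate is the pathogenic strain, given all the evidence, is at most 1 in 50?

Prior odds: 0.55 ÷ 0.45 = 11/9.
Likelihood ratio per negative assay = 2/3.
Target odds: 0.02 ÷ 0.98 = 1/49.
Need (11/9) × (2/3)ⁿ ≤ 1/49, i.e. (2/3)ⁿ ≤ 9/539.
(2/3)¹⁰ = 1024/59049 is still above 9/539 but (2/3)¹¹ = 2048/177147 is at or below it, so n = 11.

11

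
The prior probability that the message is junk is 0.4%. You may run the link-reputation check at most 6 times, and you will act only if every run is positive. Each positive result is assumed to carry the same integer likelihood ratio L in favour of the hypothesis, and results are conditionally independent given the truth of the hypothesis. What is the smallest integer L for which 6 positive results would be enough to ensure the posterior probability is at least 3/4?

4

Prior odds = 0.004/0.996 = 1/249.
Target odds = 0.75/0.25 = 3.
Need L⁶ ≥ 3 ÷ (1/249) = 747.
3⁶ = 729 < 747 ≤ 4096 = 4⁶, so L = 4.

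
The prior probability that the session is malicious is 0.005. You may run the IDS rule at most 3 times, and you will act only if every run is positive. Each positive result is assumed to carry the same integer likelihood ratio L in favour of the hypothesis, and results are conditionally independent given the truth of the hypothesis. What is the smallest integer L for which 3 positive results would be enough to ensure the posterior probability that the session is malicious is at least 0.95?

Prior odds = 0.005/0.995 = 1/199.
Target odds = 0.95/0.05 = 19.
Need L³ ≥ 19 ÷ (1/199) = 3781.
15³ = 3375 < 3781 ≤ 4096 = 16³, so L = 16.

16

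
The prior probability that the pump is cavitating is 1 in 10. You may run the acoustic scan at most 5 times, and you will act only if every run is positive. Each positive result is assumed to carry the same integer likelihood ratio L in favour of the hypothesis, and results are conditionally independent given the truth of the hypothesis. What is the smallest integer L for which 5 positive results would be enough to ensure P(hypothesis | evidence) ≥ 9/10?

Prior odds = 0.1/0.9 = 1/9.
Target odds = 0.9/0.1 = 9.
Need L⁵ ≥ 9 ÷ (1/9) = 81.
2⁵ = 32 < 81 ≤ 243 = 3⁵, so L = 3.

3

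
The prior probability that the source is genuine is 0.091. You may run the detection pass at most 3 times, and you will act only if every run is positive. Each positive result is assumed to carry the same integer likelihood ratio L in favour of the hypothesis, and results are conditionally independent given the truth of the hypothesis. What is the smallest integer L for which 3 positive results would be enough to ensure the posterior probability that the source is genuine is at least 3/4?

Prior odds = 0.091/0.909 = 91/909.
Target odds = 0.75/0.25 = 3.
Need L³ ≥ 3 ÷ (91/909) = 2727/91.
3³ = 27 < 2727/91 ≤ 64 = 4³, so L = 4.

4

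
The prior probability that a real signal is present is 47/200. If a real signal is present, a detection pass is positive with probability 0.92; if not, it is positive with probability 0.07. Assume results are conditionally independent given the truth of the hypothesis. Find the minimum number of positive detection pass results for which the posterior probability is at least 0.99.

Prior odds: 0.235 ÷ 0.765 = 47/153.
Likelihood ratio of a positive = 0.92/0.07 = 92/7.
Target odds: 0.99 ÷ 0.01 = 99.
Need (47/153) × (92/7)ⁿ ≥ 99, i.e. (92/7)ⁿ ≥ 15147/47.
(92/7)² = 8464/49 falls short of 15147/47 but (92/7)³ = 778688/343 reaches it, so n = 3.

3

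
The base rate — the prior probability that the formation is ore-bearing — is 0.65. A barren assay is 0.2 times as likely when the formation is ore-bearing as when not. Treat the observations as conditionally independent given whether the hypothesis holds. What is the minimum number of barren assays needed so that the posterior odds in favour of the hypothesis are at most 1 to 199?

Prior odds = 0.65/0.35 = 13/7.
Likelihood ratio per barren assay = 0.2.
Target odds = 1/199.
Need (13/7) × 0.2ⁿ ≤ 1/199, i.e. 0.2ⁿ ≤ 7/2587.
0.2³ = 0.008 is still above 7/2587 but 0.2⁴ = 0.0016 is at or below it, so n = 4.

4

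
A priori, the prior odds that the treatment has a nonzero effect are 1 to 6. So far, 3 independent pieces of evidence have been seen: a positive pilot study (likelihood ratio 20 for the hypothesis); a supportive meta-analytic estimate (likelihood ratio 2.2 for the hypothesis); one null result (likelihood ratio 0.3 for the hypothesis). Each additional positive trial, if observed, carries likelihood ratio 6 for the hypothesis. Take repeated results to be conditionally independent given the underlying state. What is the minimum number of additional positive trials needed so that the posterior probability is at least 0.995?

Prior odds = 1/6.
Combined Bayes factor of the evidence already in hand = 20 × 2.2 × 0.3 = 13.2.
Odds after that evidence = (1/6) × 13.2 = 2.2.
Target odds = 0.995/0.005 = 199.
Need 6ⁿ ≥ 199 ÷ 2.2 = 995/11.
6² = 36 falls short of 995/11 but 6³ = 216 reaches it, so n = 3.

3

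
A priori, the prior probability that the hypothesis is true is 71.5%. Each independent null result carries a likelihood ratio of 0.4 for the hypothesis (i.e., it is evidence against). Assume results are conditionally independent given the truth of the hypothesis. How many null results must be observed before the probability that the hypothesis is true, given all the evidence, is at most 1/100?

7

Prior odds = 0.715/0.285 = 143/57.
Likelihood ratio per null result = 0.4.
Target posterior odds = 0.01/0.99 = 1/99.
Require 0.4ⁿ ≤ 1/99 ÷ (143/57) = 19/4719.
0.4⁶ = 64/15625 is still above 19/4719 but 0.4⁷ = 128/78125 is at or below it, so n = 7.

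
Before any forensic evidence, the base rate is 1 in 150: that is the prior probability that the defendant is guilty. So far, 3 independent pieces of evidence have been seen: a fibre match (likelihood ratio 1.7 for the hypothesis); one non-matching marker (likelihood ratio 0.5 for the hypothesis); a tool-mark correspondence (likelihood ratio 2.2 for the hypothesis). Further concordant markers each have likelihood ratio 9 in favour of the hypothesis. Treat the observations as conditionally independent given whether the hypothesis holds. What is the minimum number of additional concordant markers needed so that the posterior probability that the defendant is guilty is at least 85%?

3

Prior odds = (1/150)/(149/150) = 1/149.
Combined Bayes factor of the evidence already in hand = 1.7 × 0.5 × 2.2 = 1.87.
Odds after that evidence = (1/149) × 1.87 = 187/14900.
Target odds = 0.85/0.15 = 17/3.
Need 9ⁿ ≥ 17/3 ÷ (187/14900) = 14900/33.
9² = 81 falls short of 14900/33 but 9³ = 729 reaches it, so n = 3.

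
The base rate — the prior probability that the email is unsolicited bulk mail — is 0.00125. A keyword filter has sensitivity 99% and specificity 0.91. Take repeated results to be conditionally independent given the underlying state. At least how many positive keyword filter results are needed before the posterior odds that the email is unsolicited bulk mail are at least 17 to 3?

4

Prior odds = 0.00125/0.99875 = 1/799.
False-positive rate = 1 − 0.91 = 0.09; likelihood ratio of a positive = 0.99/0.09 = 11.
Target odds = 17/3.
Need (1/799) × 11ⁿ ≥ 17/3, i.e. 11ⁿ ≥ 13583/3.
11³ = 1331 falls short of 13583/3 but 11⁴ = 14641 reaches it, so n = 4.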